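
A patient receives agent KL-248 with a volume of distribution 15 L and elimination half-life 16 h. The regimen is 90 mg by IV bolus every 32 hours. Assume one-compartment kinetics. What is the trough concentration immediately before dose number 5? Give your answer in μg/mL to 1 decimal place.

2.0 μg/mL

f = (1/2)^(τ/t½) = (1/2)^(32/16) ≈ 0.2500.
C₀ = D/Vd = 90/15 ≈ 6.000 μg/mL.
Before the 5th dose, 4 doses have been given. Superposition: Cmin = C₀·(f + f² + … + f^4).
≈ 6.000 × (0.2500 + 0.0625 + 0.0156 + 0.0039) ≈ 6.000 × 0.3320 ≈ 1.992 μg/mL.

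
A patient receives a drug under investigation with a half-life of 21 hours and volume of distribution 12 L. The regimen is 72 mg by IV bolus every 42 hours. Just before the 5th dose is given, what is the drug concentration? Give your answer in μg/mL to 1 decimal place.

2.0 μg/mL

f = (1/2)^(τ/t½) = (1/2)^(42/21) ≈ 0.2500.
C₀ = D/Vd = 72/12 ≈ 6.000 μg/mL.
Before the 5th dose, 4 doses have been given. Superposition: Cmin = C₀·(f + f² + … + f^4).
≈ 6.000 × (0.2500 + 0.0625 + 0.0156 + 0.0039) ≈ 6.000 × 0.3320 ≈ 1.992 μg/mL.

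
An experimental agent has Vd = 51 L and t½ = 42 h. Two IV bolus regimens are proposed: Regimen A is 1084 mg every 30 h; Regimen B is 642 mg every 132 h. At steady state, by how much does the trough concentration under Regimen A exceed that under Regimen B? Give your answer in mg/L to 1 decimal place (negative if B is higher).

31.6 mg/L

Regimen A: f = (1/2)^(30/42) ≈ 0.6095; Cmin,ss = (1084/51)·f/(1−f) ≈ 33.175 mg/L.
Regimen B: f = (1/2)^(132/42) ≈ 0.1132; Cmin,ss = (642/51)·f/(1−f) ≈ 1.607 mg/L.
Difference ≈ 33.175 − 1.607 ≈ 31.568 mg/L.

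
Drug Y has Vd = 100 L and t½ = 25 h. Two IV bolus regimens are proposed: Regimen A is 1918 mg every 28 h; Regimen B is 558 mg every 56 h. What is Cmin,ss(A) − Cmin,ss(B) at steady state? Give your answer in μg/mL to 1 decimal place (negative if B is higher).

14.8 μg/mL

Regimen A: f = (1/2)^(28/25) ≈ 0.4601; Cmin,ss = (1918/100)·f/(1−f) ≈ 16.345 μg/mL.
Regimen B: f = (1/2)^(56/25) ≈ 0.2117; Cmin,ss = (558/100)·f/(1−f) ≈ 1.499 μg/mL.
Difference ≈ 16.345 − 1.499 ≈ 14.846 μg/mL.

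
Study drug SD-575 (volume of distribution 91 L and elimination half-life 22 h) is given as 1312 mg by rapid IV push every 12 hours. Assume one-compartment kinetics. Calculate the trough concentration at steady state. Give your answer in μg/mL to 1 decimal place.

Over one 12-h interval, 12/22 ≈ 0.54545 half-lives elapse, leaving f ≈ 0.6852 of each dose.
Each bolus raises the concentration by D/Vd = 1312/91 ≈ 14.418 μg/mL.
Steady-state trough Cmin,ss = C₀·f/(1−f) ≈ 14.418 × 0.6852/0.3148 ≈ 31.383 μg/mL.

31.4 μg/mL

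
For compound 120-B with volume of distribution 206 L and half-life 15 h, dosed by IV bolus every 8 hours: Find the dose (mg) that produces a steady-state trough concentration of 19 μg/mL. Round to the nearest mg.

1751 mg

τ/t½ = 8/15 ≈ 0.53333, so f = (1/2)^(8/15) ≈ 0.690956.
Cmin,ss = (D/Vd)·f/(1−f), so D = Cmin,ss·Vd·(1−f)/f.
D = 19 × 206 × (1−f)/f ≈ 19 × 206 × 0.44727 ≈ 1750.61 mg.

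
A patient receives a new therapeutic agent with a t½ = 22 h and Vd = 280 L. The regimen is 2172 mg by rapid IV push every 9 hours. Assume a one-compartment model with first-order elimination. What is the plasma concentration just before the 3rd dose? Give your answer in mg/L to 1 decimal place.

f = (1/2)^(τ/t½) = (1/2)^(9/22) ≈ 0.7531.
C₀ = D/Vd = 2172/280 ≈ 7.757 mg/L.
Before the 3rd dose, 2 doses have been given. Superposition: Cmin = C₀·(f + f²).
≈ 7.757 × (0.7531 + 0.5672) ≈ 7.757 × 1.3203 ≈ 10.242 mg/L.

10.2 mg/L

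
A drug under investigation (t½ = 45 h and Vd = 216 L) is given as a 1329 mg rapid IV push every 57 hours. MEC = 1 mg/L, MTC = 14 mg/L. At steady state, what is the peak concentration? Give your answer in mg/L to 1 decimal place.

k = ln2/t½ = ln2/45 ≈ 0.015403 h⁻¹; fraction remaining f = e^(−kτ) = e^(−0.015403×57) ≈ 0.4156.
Accumulation ratio R = 1/(1 − f) ≈ 1/0.5844 ≈ 1.7112.
Each bolus raises the concentration by D/Vd = 1329/216 ≈ 6.153 mg/L.
Steady-state peak Cmax,ss = C₀·R ≈ 6.153 × 1.7112 ≈ 10.529 mg/L.
Peak 10.5 mg/L vs MTC 14 mg/L: below toxic threshold.

10.5 mg/L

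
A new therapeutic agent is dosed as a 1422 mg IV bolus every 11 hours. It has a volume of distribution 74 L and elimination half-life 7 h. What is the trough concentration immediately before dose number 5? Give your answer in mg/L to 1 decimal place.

f = (1/2)^(τ/t½) = (1/2)^(11/7) ≈ 0.3365.
C₀ = D/Vd = 1422/74 ≈ 19.216 mg/L.
Before the 5th dose, 4 doses have been given. Superposition: Cmin = C₀·(f + f² + … + f^4).
≈ 19.216 × (0.3365 + 0.1132 + 0.0381 + 0.0128) ≈ 19.216 × 0.5006 ≈ 9.620 mg/L.

9.6 mg/L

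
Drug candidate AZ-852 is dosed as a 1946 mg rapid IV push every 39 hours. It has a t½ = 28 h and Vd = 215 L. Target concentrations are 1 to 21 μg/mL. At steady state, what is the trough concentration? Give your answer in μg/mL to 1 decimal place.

τ/t½ = 39/28 ≈ 1.3929, so fraction remaining f = (1/2)^(39/28) ≈ 0.3808.
At steady state, accumulation factor R = 1/(1 − e^(−kτ)) ≈ 1.6150.
Each bolus raises the concentration by D/Vd = 1946/215 ≈ 9.051 μg/mL.
Cmax,ss = C₀/(1 − f) ≈ 9.051/0.6192 ≈ 14.617 μg/mL.
One interval later, Cmin,ss = Cmax,ss·e^(−kτ) ≈ 14.617 × 0.3808 ≈ 5.566 μg/mL.
Trough 5.6 μg/mL vs MEC 1 μg/mL: adequate.

5.6 μg/mL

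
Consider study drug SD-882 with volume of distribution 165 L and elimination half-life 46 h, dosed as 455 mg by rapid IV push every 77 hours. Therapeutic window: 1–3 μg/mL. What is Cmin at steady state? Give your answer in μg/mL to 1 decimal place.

Over one 77-h interval, 77/46 ≈ 1.6739 half-lives elapse, leaving f ≈ 0.3134 of each dose.
Accumulation ratio R = 1/(1 − f) ≈ 1/0.6866 ≈ 1.4565.
Single-dose peak C₀ = D/Vd = 455/165 ≈ 2.758 μg/mL.
Cmax,ss = C₀/(1 − f) ≈ 2.758/0.6866 ≈ 4.017 μg/mL.
One interval later, Cmin,ss = Cmax,ss·e^(−kτ) ≈ 4.017 × 0.3134 ≈ 1.259 μg/mL.
Trough 1.3 μg/mL vs MEC 1 μg/mL: adequate.

1.3 μg/mL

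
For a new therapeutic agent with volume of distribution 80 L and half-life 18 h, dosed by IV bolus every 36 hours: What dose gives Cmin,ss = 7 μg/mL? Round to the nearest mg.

τ/t½ = 36/18 ≈ 2, so f = (1/2)^(36/18) ≈ 0.250000.
Cmin,ss = (D/Vd)·f/(1−f), so D = Cmin,ss·Vd·(1−f)/f.
D = 7 × 80 × (1−f)/f ≈ 7 × 80 × 3.00000 ≈ 1680.00 mg.

1680 mg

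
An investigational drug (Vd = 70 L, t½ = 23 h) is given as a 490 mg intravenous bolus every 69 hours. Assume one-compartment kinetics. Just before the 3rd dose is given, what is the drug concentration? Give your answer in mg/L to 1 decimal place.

f = (1/2)^(τ/t½) = (1/2)^(69/23) ≈ 0.1250.
C₀ = D/Vd = 490/70 ≈ 7.000 mg/L.
Before the 3rd dose, 2 doses have been given. Superposition: Cmin = C₀·(f + f²).
≈ 7.000 × (0.1250 + 0.0156) ≈ 7.000 × 0.1406 ≈ 0.984 mg/L.

1.0 mg/L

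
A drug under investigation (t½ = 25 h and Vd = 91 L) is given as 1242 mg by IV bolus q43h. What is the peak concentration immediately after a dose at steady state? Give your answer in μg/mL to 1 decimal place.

k = ln2/t½ = ln2/25 ≈ 0.027726 h⁻¹; fraction remaining f = e^(−kτ) = e^(−0.027726×43) ≈ 0.3035.
Accumulation ratio R = 1/(1 − f) ≈ 1/0.6965 ≈ 1.4358.
Single-dose peak C₀ = D/Vd = 1242/91 ≈ 13.648 μg/mL.
Steady-state peak Cmax,ss = C₀·R ≈ 13.648 × 1.4358 ≈ 19.596 μg/mL.

19.6 μg/mL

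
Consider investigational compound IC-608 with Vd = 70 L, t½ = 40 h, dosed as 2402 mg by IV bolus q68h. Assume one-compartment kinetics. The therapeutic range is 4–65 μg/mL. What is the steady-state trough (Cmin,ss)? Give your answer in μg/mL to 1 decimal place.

15.3 μg/mL

τ/t½ = 68/40 ≈ 1.7, so fraction remaining f = (1/2)^(68/40) ≈ 0.3078.
Single-dose peak C₀ = D/Vd = 2402/70 ≈ 34.314 μg/mL.
Steady-state trough Cmin,ss = C₀·f/(1−f) ≈ 34.314 × 0.3078/0.6922 ≈ 15.258 μg/mL.
Trough 15.3 μg/mL vs MEC 4 μg/mL: adequate.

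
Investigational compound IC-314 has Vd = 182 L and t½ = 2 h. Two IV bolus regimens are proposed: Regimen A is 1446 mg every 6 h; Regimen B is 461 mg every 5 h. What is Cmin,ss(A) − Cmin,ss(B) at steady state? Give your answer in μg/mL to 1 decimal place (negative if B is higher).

Regimen A: f = (1/2)^(6/2) ≈ 0.1250; Cmin,ss = (1446/182)·f/(1−f) ≈ 1.135 μg/mL.
Regimen B: f = (1/2)^(5/2) ≈ 0.1768; Cmin,ss = (461/182)·f/(1−f) ≈ 0.544 μg/mL.
Difference ≈ 1.135 − 0.544 ≈ 0.591 μg/mL.

0.6 μg/mL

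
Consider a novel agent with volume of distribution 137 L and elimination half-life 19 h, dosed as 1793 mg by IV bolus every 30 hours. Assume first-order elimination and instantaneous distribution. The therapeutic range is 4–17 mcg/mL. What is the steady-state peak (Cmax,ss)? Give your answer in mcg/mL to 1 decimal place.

k = ln2/t½ = ln2/19 ≈ 0.036481 h⁻¹; fraction remaining f = e^(−kτ) = e^(−0.036481×30) ≈ 0.3347.
Accumulation ratio R = 1/(1 − f) ≈ 1/0.6653 ≈ 1.5031.
Each bolus raises the concentration by D/Vd = 1793/137 ≈ 13.088 mcg/mL.
Steady-state peak Cmax,ss = C₀·R ≈ 13.088 × 1.5031 ≈ 19.673 mcg/mL.
Peak 19.7 mcg/mL vs MTC 17 mcg/mL: exceeds toxic threshold.

19.7 mcg/mL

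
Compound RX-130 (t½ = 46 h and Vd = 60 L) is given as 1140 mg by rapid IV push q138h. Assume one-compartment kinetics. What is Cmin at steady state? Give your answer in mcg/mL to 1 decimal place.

2.7 mcg/mL

The dosing interval is 3 half-lives, so f = 2^(−3) = 0.125.
Accumulation ratio R = 1/(1 − f) = 1/0.875 = 8/7.
Single-dose peak C₀ = D/Vd = 1140/60 = 19 mcg/mL.
Steady-state peak Cmax,ss = C₀·R = 19 × 8/7 ≈ 21.714 mcg/mL.
Steady-state trough Cmin,ss = Cmax,ss·f ≈ 21.714 × 0.125 ≈ 2.714 mcg/mL.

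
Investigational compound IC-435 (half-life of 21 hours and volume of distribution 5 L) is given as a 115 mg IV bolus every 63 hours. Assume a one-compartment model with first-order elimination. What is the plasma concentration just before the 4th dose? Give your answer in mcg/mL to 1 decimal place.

f = (1/2)^(τ/t½) = (1/2)^(63/21) ≈ 0.1250.
C₀ = D/Vd = 115/5 ≈ 23.000 mcg/mL.
Before the 4th dose, 3 doses have been given. Superposition: Cmin = C₀·(f + f² + … + f^3).
≈ 23.000 × (0.1250 + 0.0156 + 0.0020) ≈ 23.000 × 0.1426 ≈ 3.280 mcg/mL.

3.3 mcg/mL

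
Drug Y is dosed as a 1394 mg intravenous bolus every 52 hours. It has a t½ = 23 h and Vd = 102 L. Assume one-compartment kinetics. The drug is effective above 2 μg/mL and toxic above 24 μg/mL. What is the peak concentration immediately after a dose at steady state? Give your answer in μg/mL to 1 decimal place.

k = ln2/t½ = ln2/23 ≈ 0.030137 h⁻¹; fraction remaining f = e^(−kτ) = e^(−0.030137×52) ≈ 0.2086.
At steady state, accumulation factor R = 1/(1 − e^(−kτ)) ≈ 1.2636.
Each bolus raises the concentration by D/Vd = 1394/102 ≈ 13.667 μg/mL.
Steady-state peak Cmax,ss = C₀·R ≈ 13.667 × 1.2636 ≈ 17.270 μg/mL.
Peak 17.3 μg/mL vs MTC 24 μg/mL: below toxic threshold.

17.3 μg/mL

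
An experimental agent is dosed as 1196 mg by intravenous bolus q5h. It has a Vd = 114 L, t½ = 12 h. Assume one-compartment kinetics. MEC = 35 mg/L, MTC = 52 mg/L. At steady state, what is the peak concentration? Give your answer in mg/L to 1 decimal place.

41.8 mg/L

Over one 5-h interval, 5/12 ≈ 0.41667 half-lives elapse, leaving f ≈ 0.7492 of each dose.
At steady state, accumulation factor R = 1/(1 − e^(−kτ)) ≈ 3.9872.
Each bolus raises the concentration by D/Vd = 1196/114 ≈ 10.491 mg/L.
Cmax,ss = C₀/(1 − f) ≈ 10.491/0.2508 ≈ 41.830 mg/L.
Peak 41.8 mg/L vs MTC 52 mg/L: below toxic threshold.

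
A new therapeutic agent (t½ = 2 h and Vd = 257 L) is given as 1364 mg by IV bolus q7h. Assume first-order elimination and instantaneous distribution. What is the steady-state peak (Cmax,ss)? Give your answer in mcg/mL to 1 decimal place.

Over one 7-h interval, 7/2 ≈ 3.5 half-lives elapse, leaving f ≈ 0.0884 of each dose.
Accumulation ratio R = 1/(1 − f) ≈ 1/0.9116 ≈ 1.0970.
Each bolus raises the concentration by D/Vd = 1364/257 ≈ 5.307 mcg/mL.
Cmax,ss = C₀/(1 − f) ≈ 5.307/0.9116 ≈ 5.822 mcg/mL.

5.8 mcg/mL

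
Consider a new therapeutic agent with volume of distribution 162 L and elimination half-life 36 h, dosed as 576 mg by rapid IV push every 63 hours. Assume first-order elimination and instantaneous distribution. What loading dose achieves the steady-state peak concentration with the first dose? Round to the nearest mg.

f = (1/2)^(63/36) ≈ 0.297302; accumulation ratio R = 1/(1−f) ≈ 1.42309.
Loading dose to hit Cmax,ss on first dose: D_load = D_maint·R ≈ 576 × 1.42309 ≈ 819.70 mg.

820 mg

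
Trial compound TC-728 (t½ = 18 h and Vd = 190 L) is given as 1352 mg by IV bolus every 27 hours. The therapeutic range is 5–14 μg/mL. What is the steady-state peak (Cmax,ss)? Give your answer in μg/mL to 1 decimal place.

Over one 27-h interval, 27/18 ≈ 1.5 half-lives elapse, leaving f ≈ 0.3536 of each dose.
Accumulation ratio R = 1/(1 − f) ≈ 1/0.6464 ≈ 1.5470.
Single-dose peak C₀ = D/Vd = 1352/190 ≈ 7.116 μg/mL.
Steady-state peak Cmax,ss = C₀·R ≈ 7.116 × 1.5470 ≈ 11.008 μg/mL.
Peak 11.0 μg/mL vs MTC 14 μg/mL: below toxic threshold.

11.0 μg/mL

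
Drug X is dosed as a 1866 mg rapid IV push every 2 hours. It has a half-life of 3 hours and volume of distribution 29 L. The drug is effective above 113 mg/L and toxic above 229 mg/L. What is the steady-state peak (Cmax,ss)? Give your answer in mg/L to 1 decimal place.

173.9 mg/L

τ/t½ = 2/3 ≈ 0.66667, so fraction remaining f = (1/2)^(2/3) ≈ 0.6300.
At steady state, accumulation factor R = 1/(1 − e^(−kτ)) ≈ 2.7027.
Each bolus raises the concentration by D/Vd = 1866/29 ≈ 64.345 mg/L.
Cmax,ss = C₀/(1 − f) ≈ 64.345/0.3700 ≈ 173.905 mg/L.
Peak 173.9 mg/L vs MTC 229 mg/L: below toxic threshold.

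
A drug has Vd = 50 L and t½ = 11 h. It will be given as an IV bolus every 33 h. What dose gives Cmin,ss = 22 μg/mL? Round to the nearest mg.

τ/t½ = 33/11 ≈ 3, so f = (1/2)^(33/11) ≈ 0.125000.
Cmin,ss = (D/Vd)·f/(1−f), so D = Cmin,ss·Vd·(1−f)/f.
D = 22 × 50 × (1−f)/f ≈ 22 × 50 × 7.00000 ≈ 7700.00 mg.

7700 mg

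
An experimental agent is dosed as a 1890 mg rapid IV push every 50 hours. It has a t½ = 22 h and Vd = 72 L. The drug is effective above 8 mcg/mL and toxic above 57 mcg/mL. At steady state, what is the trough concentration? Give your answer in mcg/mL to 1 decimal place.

τ/t½ = 50/22 ≈ 2.2727, so fraction remaining f = (1/2)^(50/22) ≈ 0.2069.
Each bolus raises the concentration by D/Vd = 1890/72 ≈ 26.250 mcg/mL.
Steady-state trough Cmin,ss = C₀·f/(1−f) ≈ 26.250 × 0.2069/0.7931 ≈ 6.848 mcg/mL.
Trough 6.8 mcg/mL vs MEC 8 mcg/mL: subtherapeutic.

6.8 mcg/mL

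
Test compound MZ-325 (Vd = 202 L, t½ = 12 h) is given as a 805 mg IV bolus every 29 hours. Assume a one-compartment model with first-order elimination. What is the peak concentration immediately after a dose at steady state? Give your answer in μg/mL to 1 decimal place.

τ/t½ = 29/12 ≈ 2.4167, so fraction remaining f = (1/2)^(29/12) ≈ 0.1873.
Accumulation ratio R = 1/(1 − f) ≈ 1/0.8127 ≈ 1.2305.
Single-dose peak C₀ = D/Vd = 805/202 ≈ 3.985 μg/mL.
Steady-state peak Cmax,ss = C₀·R ≈ 3.985 × 1.2305 ≈ 4.904 μg/mL.

4.9 μg/mL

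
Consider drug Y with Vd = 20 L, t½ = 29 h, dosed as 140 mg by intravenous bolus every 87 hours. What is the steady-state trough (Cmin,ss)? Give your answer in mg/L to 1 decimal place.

The dosing interval is 3 half-lives, so f = 2^(−3) = 0.125.
At steady state, R = 1/(1 − 0.125) = 8/7.
Single-dose peak C₀ = D/Vd = 140/20 = 7 mg/L.
Steady-state peak Cmax,ss = C₀·R = 7 × 8/7 ≈ 8.000 mg/L.
Steady-state trough Cmin,ss = Cmax,ss·f ≈ 8.000 × 0.125 ≈ 1.000 mg/L.

1.0 mg/L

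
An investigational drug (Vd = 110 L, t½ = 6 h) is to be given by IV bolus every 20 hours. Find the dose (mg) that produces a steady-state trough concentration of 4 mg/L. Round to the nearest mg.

3995 mg

τ/t½ = 20/6 ≈ 3.3333, so f = (1/2)^(20/6) ≈ 0.099213.
Cmin,ss = (D/Vd)·f/(1−f), so D = Cmin,ss·Vd·(1−f)/f.
D = 4 × 110 × (1−f)/f ≈ 4 × 110 × 9.07932 ≈ 3994.90 mg.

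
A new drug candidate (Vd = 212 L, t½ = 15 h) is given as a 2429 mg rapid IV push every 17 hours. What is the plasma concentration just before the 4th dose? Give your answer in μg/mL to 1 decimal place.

f = (1/2)^(τ/t½) = (1/2)^(17/15) ≈ 0.4559.
C₀ = D/Vd = 2429/212 ≈ 11.458 μg/mL.
Before the 4th dose, 3 doses have been given. Superposition: Cmin = C₀·(f + f² + … + f^3).
≈ 11.458 × (0.4559 + 0.2078 + 0.0948) ≈ 11.458 × 0.7585 ≈ 8.691 μg/mL.

8.7 μg/mL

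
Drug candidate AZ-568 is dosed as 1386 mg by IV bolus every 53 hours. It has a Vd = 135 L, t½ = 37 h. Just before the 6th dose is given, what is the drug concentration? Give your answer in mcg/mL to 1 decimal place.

f = (1/2)^(τ/t½) = (1/2)^(53/37) ≈ 0.3705.
C₀ = D/Vd = 1386/135 ≈ 10.267 mcg/mL.
Before the 6th dose, 5 doses have been given. Superposition: Cmin = C₀·(f + f² + … + f^5).
≈ 10.267 × (0.3705 + 0.1373 + 0.0509 + 0.0188 + 0.0070) ≈ 10.267 × 0.5845 ≈ 6.001 mcg/mL.

6.0 mcg/mL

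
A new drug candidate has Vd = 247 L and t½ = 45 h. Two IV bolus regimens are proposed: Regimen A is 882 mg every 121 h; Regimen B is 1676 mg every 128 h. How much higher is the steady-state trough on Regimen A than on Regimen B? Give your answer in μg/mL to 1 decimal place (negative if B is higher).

-0.4 μg/mL

Regimen A: f = (1/2)^(121/45) ≈ 0.1551; Cmin,ss = (882/247)·f/(1−f) ≈ 0.656 μg/mL.
Regimen B: f = (1/2)^(128/45) ≈ 0.1392; Cmin,ss = (1676/247)·f/(1−f) ≈ 1.097 μg/mL.
Difference ≈ 0.656 − 1.097 ≈ -0.441 μg/mL.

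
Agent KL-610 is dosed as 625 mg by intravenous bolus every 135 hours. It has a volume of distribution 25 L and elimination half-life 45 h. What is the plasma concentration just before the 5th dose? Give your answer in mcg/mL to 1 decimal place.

3.6 mcg/mL

f = (1/2)^(τ/t½) = (1/2)^(135/45) ≈ 0.1250.
C₀ = D/Vd = 625/25 ≈ 25.000 mcg/mL.
Before the 5th dose, 4 doses have been given. Superposition: Cmin = C₀·(f + f² + … + f^4).
≈ 25.000 × (0.1250 + 0.0156 + 0.0020 + 0.0002) ≈ 25.000 × 0.1428 ≈ 3.570 mcg/mL.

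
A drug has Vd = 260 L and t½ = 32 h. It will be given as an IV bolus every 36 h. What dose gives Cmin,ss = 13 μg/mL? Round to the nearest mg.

τ/t½ = 36/32 ≈ 1.125, so f = (1/2)^(36/32) ≈ 0.458502.
Cmin,ss = (D/Vd)·f/(1−f), so D = Cmin,ss·Vd·(1−f)/f.
D = 13 × 260 × (1−f)/f ≈ 13 × 260 × 1.18102 ≈ 3991.85 mg.

3992 mg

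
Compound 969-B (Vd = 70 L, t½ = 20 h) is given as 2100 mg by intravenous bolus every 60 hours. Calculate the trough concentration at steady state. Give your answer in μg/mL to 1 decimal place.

4.3 μg/mL

τ = 60 h = 3 half-lives, so f = (1/2)^3 = 0.125.
Accumulation ratio R = 1/(1 − f) = 1/0.875 = 8/7.
Single-dose peak C₀ = D/Vd = 2100/70 = 30 μg/mL.
Steady-state peak Cmax,ss = C₀·R = 30 × 8/7 ≈ 34.286 μg/mL.
Steady-state trough Cmin,ss = Cmax,ss·f ≈ 34.286 × 0.125 ≈ 4.286 μg/mL.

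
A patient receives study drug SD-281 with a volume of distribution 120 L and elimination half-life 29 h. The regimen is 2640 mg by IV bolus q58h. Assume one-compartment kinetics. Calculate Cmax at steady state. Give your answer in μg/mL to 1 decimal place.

29.3 μg/mL

The dosing interval is 2 half-lives, so f = 2^(−2) = 0.25.
At steady state, R = 1/(1 − 0.25) = 4/3.
Single-dose peak C₀ = D/Vd = 2640/120 = 22 μg/mL.
Steady-state peak Cmax,ss = C₀·R = 22 × 4/3 ≈ 29.333 μg/mL.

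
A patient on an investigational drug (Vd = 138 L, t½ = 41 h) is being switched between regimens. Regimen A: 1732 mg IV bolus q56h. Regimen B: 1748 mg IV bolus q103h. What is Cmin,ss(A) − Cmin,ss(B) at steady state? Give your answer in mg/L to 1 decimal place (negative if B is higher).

5.3 mg/L

Regimen A: f = (1/2)^(56/41) ≈ 0.3880; Cmin,ss = (1732/138)·f/(1−f) ≈ 7.957 mg/L.
Regimen B: f = (1/2)^(103/41) ≈ 0.1753; Cmin,ss = (1748/138)·f/(1−f) ≈ 2.692 mg/L.
Difference ≈ 7.957 − 2.692 ≈ 5.265 mg/L.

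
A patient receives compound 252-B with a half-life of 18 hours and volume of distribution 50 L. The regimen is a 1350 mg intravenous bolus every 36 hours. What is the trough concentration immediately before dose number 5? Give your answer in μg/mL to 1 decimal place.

9.0 μg/mL

f = (1/2)^(τ/t½) = (1/2)^(36/18) ≈ 0.2500.
C₀ = D/Vd = 1350/50 ≈ 27.000 μg/mL.
Before the 5th dose, 4 doses have been given. Superposition: Cmin = C₀·(f + f² + … + f^4).
≈ 27.000 × (0.2500 + 0.0625 + 0.0156 + 0.0039) ≈ 27.000 × 0.3320 ≈ 8.964 μg/mL.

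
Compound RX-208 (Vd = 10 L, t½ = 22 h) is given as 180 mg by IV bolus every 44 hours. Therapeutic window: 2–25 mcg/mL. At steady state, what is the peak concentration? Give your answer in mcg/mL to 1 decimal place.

The dosing interval is 2 half-lives, so f = 2^(−2) = 0.25.
At steady state, R = 1/(1 − 0.25) = 4/3.
Single-dose peak C₀ = D/Vd = 180/10 = 18 mcg/mL.
Steady-state peak Cmax,ss = C₀·R = 18 × 4/3 ≈ 24.000 mcg/mL.
Peak 24.0 mcg/mL vs MTC 25 mcg/mL: below toxic threshold.

24.0 mcg/mL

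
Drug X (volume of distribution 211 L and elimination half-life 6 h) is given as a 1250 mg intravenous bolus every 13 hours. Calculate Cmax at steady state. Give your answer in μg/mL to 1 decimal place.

k = ln2/t½ = ln2/6 ≈ 0.115525 h⁻¹; fraction remaining f = e^(−kτ) = e^(−0.115525×13) ≈ 0.2227.
Accumulation ratio R = 1/(1 − f) ≈ 1/0.7773 ≈ 1.2865.
Single-dose peak C₀ = D/Vd = 1250/211 ≈ 5.924 μg/mL.
Steady-state peak Cmax,ss = C₀·R ≈ 5.924 × 1.2865 ≈ 7.621 μg/mL.

7.6 μg/mL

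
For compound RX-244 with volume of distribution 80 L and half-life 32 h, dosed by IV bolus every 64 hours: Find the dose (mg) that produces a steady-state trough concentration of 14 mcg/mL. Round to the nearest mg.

3360 mg

τ/t½ = 64/32 ≈ 2, so f = (1/2)^(64/32) ≈ 0.250000.
Cmin,ss = (D/Vd)·f/(1−f), so D = Cmin,ss·Vd·(1−f)/f.
D = 14 × 80 × (1−f)/f ≈ 14 × 80 × 3.00000 ≈ 3360.00 mg.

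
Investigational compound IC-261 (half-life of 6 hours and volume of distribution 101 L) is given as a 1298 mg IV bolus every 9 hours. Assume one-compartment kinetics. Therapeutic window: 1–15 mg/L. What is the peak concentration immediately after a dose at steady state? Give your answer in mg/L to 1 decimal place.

Over one 9-h interval, 9/6 ≈ 1.5 half-lives elapse, leaving f ≈ 0.3536 of each dose.
Accumulation ratio R = 1/(1 − f) ≈ 1/0.6464 ≈ 1.5470.
Each bolus raises the concentration by D/Vd = 1298/101 ≈ 12.851 mg/L.
Steady-state peak Cmax,ss = C₀·R ≈ 12.851 × 1.5470 ≈ 19.880 mg/L.
Peak 19.9 mg/L vs MTC 15 mg/L: exceeds toxic threshold.

19.9 mg/L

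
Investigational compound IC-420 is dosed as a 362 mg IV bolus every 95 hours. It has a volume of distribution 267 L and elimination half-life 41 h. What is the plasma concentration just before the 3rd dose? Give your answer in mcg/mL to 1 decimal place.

f = (1/2)^(τ/t½) = (1/2)^(95/41) ≈ 0.2007.
C₀ = D/Vd = 362/267 ≈ 1.356 mcg/mL.
Before the 3rd dose, 2 doses have been given. Superposition: Cmin = C₀·(f + f²).
≈ 1.356 × (0.2007 + 0.0403) ≈ 1.356 × 0.2410 ≈ 0.327 mcg/mL.

0.3 mcg/mL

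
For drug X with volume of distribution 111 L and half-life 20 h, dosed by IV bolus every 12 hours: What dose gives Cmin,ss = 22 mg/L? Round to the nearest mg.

τ/t½ = 12/20 ≈ 0.6, so f = (1/2)^(12/20) ≈ 0.659754.
Cmin,ss = (D/Vd)·f/(1−f), so D = Cmin,ss·Vd·(1−f)/f.
D = 22 × 111 × (1−f)/f ≈ 22 × 111 × 0.51572 ≈ 1259.39 mg.

1259 mg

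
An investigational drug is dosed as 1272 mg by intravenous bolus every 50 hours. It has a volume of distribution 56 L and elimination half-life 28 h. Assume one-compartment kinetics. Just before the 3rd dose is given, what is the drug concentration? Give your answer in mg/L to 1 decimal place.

8.5 mg/L

f = (1/2)^(τ/t½) = (1/2)^(50/28) ≈ 0.2900.
C₀ = D/Vd = 1272/56 ≈ 22.714 mg/L.
Before the 3rd dose, 2 doses have been given. Superposition: Cmin = C₀·(f + f²).
≈ 22.714 × (0.2900 + 0.0841) ≈ 22.714 × 0.3741 ≈ 8.497 mg/L.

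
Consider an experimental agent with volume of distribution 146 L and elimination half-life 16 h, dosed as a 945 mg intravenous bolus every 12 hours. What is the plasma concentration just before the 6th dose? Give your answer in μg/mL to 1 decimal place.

8.8 μg/mL

f = (1/2)^(τ/t½) = (1/2)^(12/16) ≈ 0.5946.
C₀ = D/Vd = 945/146 ≈ 6.473 μg/mL.
Before the 6th dose, 5 doses have been given. Superposition: Cmin = C₀·(f + f² + … + f^5).
≈ 6.473 × (0.5946 + 0.3535 + 0.2102 + 0.1250 + 0.0743) ≈ 6.473 × 1.3576 ≈ 8.788 μg/mL.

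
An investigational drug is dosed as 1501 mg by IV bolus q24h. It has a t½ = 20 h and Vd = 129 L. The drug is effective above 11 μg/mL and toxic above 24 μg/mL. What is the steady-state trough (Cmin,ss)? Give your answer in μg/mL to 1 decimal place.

Over one 24-h interval, 24/20 ≈ 1.2 half-lives elapse, leaving f ≈ 0.4353 of each dose.
Each bolus raises the concentration by D/Vd = 1501/129 ≈ 11.636 μg/mL.
Steady-state trough Cmin,ss = C₀·f/(1−f) ≈ 11.636 × 0.4353/0.5647 ≈ 8.970 μg/mL.
Trough 9.0 μg/mL vs MEC 11 μg/mL: subtherapeutic.

9.0 μg/mL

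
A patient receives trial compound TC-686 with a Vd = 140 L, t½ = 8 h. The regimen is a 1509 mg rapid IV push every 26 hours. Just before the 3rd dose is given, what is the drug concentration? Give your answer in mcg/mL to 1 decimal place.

1.3 mcg/mL

f = (1/2)^(τ/t½) = (1/2)^(26/8) ≈ 0.1051.
C₀ = D/Vd = 1509/140 ≈ 10.779 mcg/mL.
Before the 3rd dose, 2 doses have been given. Superposition: Cmin = C₀·(f + f²).
≈ 10.779 × (0.1051 + 0.0110) ≈ 10.779 × 0.1161 ≈ 1.251 mcg/mL.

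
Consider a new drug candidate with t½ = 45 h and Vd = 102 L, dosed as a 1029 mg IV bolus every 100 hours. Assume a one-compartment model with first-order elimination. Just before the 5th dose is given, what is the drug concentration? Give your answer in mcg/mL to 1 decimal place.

f = (1/2)^(τ/t½) = (1/2)^(100/45) ≈ 0.2143.
C₀ = D/Vd = 1029/102 ≈ 10.088 mcg/mL.
Before the 5th dose, 4 doses have been given. Superposition: Cmin = C₀·(f + f² + … + f^4).
≈ 10.088 × (0.2143 + 0.0459 + 0.0098 + 0.0021) ≈ 10.088 × 0.2721 ≈ 2.745 mcg/mL.

2.7 mcg/mL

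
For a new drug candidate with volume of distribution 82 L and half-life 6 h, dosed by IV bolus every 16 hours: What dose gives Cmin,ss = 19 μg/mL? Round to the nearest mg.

τ/t½ = 16/6 ≈ 2.6667, so f = (1/2)^(16/6) ≈ 0.157490.
Cmin,ss = (D/Vd)·f/(1−f), so D = Cmin,ss·Vd·(1−f)/f.
D = 19 × 82 × (1−f)/f ≈ 19 × 82 × 5.34961 ≈ 8334.69 mg.

8335 mg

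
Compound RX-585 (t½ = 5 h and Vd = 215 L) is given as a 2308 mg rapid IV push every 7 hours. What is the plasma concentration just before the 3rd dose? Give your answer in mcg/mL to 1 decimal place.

5.6 mcg/mL

f = (1/2)^(τ/t½) = (1/2)^(7/5) ≈ 0.3789.
C₀ = D/Vd = 2308/215 ≈ 10.735 mcg/mL.
Before the 3rd dose, 2 doses have been given. Superposition: Cmin = C₀·(f + f²).
≈ 10.735 × (0.3789 + 0.1436) ≈ 10.735 × 0.5225 ≈ 5.609 mcg/mL.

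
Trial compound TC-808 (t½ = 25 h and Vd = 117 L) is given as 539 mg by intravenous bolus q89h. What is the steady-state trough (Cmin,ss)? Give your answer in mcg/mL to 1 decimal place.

Over one 89-h interval, 89/25 ≈ 3.56 half-lives elapse, leaving f ≈ 0.0848 of each dose.
Accumulation ratio R = 1/(1 − f) ≈ 1/0.9152 ≈ 1.0927.
Single-dose peak C₀ = D/Vd = 539/117 ≈ 4.607 mcg/mL.
Steady-state peak Cmax,ss = C₀·R ≈ 4.607 × 1.0927 ≈ 5.034 mcg/mL.
Steady-state trough Cmin,ss = Cmax,ss·f ≈ 5.034 × 0.0848 ≈ 0.427 mcg/mL.

0.4 mcg/mL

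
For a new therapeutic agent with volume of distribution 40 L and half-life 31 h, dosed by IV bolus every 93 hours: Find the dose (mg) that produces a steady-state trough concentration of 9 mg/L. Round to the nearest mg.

τ/t½ = 93/31 ≈ 3, so f = (1/2)^(93/31) ≈ 0.125000.
Cmin,ss = (D/Vd)·f/(1−f), so D = Cmin,ss·Vd·(1−f)/f.
D = 9 × 40 × (1−f)/f ≈ 9 × 40 × 7.00000 ≈ 2520.00 mg.

2520 mg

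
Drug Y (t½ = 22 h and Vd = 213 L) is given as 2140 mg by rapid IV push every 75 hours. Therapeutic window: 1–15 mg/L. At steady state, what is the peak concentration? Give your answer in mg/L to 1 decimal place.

11.1 mg/L

k = ln2/t½ = ln2/22 ≈ 0.031507 h⁻¹; fraction remaining f = e^(−kτ) = e^(−0.031507×75) ≈ 0.0941.
At steady state, accumulation factor R = 1/(1 − e^(−kτ)) ≈ 1.1039.
Each bolus raises the concentration by D/Vd = 2140/213 ≈ 10.047 mg/L.
Cmax,ss = C₀/(1 − f) ≈ 10.047/0.9059 ≈ 11.091 mg/L.
Peak 11.1 mg/L vs MTC 15 mg/L: below toxic threshold.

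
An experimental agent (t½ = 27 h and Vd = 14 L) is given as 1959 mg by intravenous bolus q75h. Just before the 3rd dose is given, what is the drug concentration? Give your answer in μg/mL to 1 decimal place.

23.4 μg/mL

f = (1/2)^(τ/t½) = (1/2)^(75/27) ≈ 0.1458.
C₀ = D/Vd = 1959/14 ≈ 139.929 μg/mL.
Before the 3rd dose, 2 doses have been given. Superposition: Cmin = C₀·(f + f²).
≈ 139.929 × (0.1458 + 0.0213) ≈ 139.929 × 0.1671 ≈ 23.382 μg/mL.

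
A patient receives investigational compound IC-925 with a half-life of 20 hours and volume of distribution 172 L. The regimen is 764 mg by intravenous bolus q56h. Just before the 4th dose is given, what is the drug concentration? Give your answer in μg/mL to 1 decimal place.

0.7 μg/mL

f = (1/2)^(τ/t½) = (1/2)^(56/20) ≈ 0.1436.
C₀ = D/Vd = 764/172 ≈ 4.442 μg/mL.
Before the 4th dose, 3 doses have been given. Superposition: Cmin = C₀·(f + f² + … + f^3).
≈ 4.442 × (0.1436 + 0.0206 + 0.0030) ≈ 4.442 × 0.1672 ≈ 0.743 μg/mL.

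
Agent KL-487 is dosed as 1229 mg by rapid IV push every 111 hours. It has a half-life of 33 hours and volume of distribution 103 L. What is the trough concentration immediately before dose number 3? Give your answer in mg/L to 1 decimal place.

f = (1/2)^(τ/t½) = (1/2)^(111/33) ≈ 0.0972.
C₀ = D/Vd = 1229/103 ≈ 11.932 mg/L.
Before the 3rd dose, 2 doses have been given. Superposition: Cmin = C₀·(f + f²).
≈ 11.932 × (0.0972 + 0.0094) ≈ 11.932 × 0.1066 ≈ 1.272 mg/L.

1.3 mg/L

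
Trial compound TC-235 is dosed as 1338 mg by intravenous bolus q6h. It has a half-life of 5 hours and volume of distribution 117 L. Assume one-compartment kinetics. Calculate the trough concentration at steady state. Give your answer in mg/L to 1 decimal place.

8.8 mg/L

τ/t½ = 6/5 ≈ 1.2, so fraction remaining f = (1/2)^(6/5) ≈ 0.4353.
Single-dose peak C₀ = D/Vd = 1338/117 ≈ 11.436 mg/L.
Steady-state trough Cmin,ss = C₀·f/(1−f) ≈ 11.436 × 0.4353/0.5647 ≈ 8.815 mg/L.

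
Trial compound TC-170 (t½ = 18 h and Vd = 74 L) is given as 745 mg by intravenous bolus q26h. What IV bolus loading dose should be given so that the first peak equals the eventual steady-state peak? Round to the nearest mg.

1178 mg

f = (1/2)^(26/18) ≈ 0.367434; accumulation ratio R = 1/(1−f) ≈ 1.58086.
Loading dose to hit Cmax,ss on first dose: D_load = D_maint·R ≈ 745 × 1.58086 ≈ 1177.74 mg.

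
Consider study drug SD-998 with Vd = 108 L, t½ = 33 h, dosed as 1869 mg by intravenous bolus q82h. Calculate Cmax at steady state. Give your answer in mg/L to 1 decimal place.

Over one 82-h interval, 82/33 ≈ 2.4848 half-lives elapse, leaving f ≈ 0.1786 of each dose.
At steady state, accumulation factor R = 1/(1 − e^(−kτ)) ≈ 1.2174.
Each bolus raises the concentration by D/Vd = 1869/108 ≈ 17.306 mg/L.
Steady-state peak Cmax,ss = C₀·R ≈ 17.306 × 1.2174 ≈ 21.068 mg/L.

21.1 mg/L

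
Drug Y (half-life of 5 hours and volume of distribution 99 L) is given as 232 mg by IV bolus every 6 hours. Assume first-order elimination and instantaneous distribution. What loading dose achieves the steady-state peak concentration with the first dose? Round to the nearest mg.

f = (1/2)^(6/5) ≈ 0.435275; accumulation ratio R = 1/(1−f) ≈ 1.77077.
Loading dose to hit Cmax,ss on first dose: D_load = D_maint·R ≈ 232 × 1.77077 ≈ 410.82 mg.

411 mg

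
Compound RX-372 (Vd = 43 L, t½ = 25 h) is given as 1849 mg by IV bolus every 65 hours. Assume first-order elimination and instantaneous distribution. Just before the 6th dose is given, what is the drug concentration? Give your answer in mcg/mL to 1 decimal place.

8.5 mcg/mL

f = (1/2)^(τ/t½) = (1/2)^(65/25) ≈ 0.1649.
C₀ = D/Vd = 1849/43 ≈ 43.000 mcg/mL.
Before the 6th dose, 5 doses have been given. Superposition: Cmin = C₀·(f + f² + … + f^5).
≈ 43.000 × (0.1649 + 0.0272 + 0.0045 + 0.0007 + 0.0001) ≈ 43.000 × 0.1974 ≈ 8.488 mcg/mL.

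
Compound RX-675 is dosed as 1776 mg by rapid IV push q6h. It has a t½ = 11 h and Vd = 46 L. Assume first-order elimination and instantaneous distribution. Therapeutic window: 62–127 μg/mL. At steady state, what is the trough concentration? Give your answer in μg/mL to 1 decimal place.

k = ln2/t½ = ln2/11 ≈ 0.063013 h⁻¹; fraction remaining f = e^(−kτ) = e^(−0.063013×6) ≈ 0.6852.
Each bolus raises the concentration by D/Vd = 1776/46 ≈ 38.609 μg/mL.
Steady-state trough Cmin,ss = C₀·f/(1−f) ≈ 38.609 × 0.6852/0.3148 ≈ 84.037 μg/mL.
Trough 84.0 μg/mL vs MEC 62 μg/mL: adequate.

84.0 μg/mL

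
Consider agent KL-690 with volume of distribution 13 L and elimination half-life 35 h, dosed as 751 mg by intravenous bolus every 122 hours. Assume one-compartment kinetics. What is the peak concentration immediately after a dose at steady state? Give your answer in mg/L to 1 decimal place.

Over one 122-h interval, 122/35 ≈ 3.4857 half-lives elapse, leaving f ≈ 0.0893 of each dose.
At steady state, accumulation factor R = 1/(1 − e^(−kτ)) ≈ 1.0981.
Single-dose peak C₀ = D/Vd = 751/13 ≈ 57.769 mg/L.
Cmax,ss = C₀/(1 − f) ≈ 57.769/0.9107 ≈ 63.434 mg/L.

63.4 mg/L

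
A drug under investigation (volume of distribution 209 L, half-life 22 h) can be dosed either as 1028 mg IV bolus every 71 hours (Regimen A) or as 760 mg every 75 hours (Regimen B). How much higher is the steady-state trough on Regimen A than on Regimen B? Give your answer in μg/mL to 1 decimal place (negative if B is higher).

0.2 μg/mL

Regimen A: f = (1/2)^(71/22) ≈ 0.1068; Cmin,ss = (1028/209)·f/(1−f) ≈ 0.588 μg/mL.
Regimen B: f = (1/2)^(75/22) ≈ 0.0941; Cmin,ss = (760/209)·f/(1−f) ≈ 0.378 μg/mL.
Difference ≈ 0.588 − 0.378 ≈ 0.210 μg/mL.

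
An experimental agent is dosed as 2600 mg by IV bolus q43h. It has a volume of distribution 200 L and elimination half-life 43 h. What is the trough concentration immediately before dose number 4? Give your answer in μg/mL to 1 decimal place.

11.4 μg/mL

f = (1/2)^(τ/t½) = (1/2)^(43/43) ≈ 0.5000.
C₀ = D/Vd = 2600/200 ≈ 13.000 μg/mL.
Before the 4th dose, 3 doses have been given. Superposition: Cmin = C₀·(f + f² + … + f^3).
≈ 13.000 × (0.5000 + 0.2500 + 0.1250) ≈ 13.000 × 0.8750 ≈ 11.375 μg/mL.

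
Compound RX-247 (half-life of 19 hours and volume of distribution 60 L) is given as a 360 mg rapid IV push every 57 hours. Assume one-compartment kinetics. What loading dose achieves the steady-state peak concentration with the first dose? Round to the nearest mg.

f = (1/2)^(57/19) ≈ 0.125000; accumulation ratio R = 1/(1−f) ≈ 1.14286.
Loading dose to hit Cmax,ss on first dose: D_load = D_maint·R ≈ 360 × 1.14286 ≈ 411.43 mg.

411 mg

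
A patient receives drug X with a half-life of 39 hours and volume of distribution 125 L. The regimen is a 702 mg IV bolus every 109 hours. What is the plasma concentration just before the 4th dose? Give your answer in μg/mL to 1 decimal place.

0.9 μg/mL

f = (1/2)^(τ/t½) = (1/2)^(109/39) ≈ 0.1441.
C₀ = D/Vd = 702/125 ≈ 5.616 μg/mL.
Before the 4th dose, 3 doses have been given. Superposition: Cmin = C₀·(f + f² + … + f^3).
≈ 5.616 × (0.1441 + 0.0208 + 0.0030) ≈ 5.616 × 0.1679 ≈ 0.943 μg/mL.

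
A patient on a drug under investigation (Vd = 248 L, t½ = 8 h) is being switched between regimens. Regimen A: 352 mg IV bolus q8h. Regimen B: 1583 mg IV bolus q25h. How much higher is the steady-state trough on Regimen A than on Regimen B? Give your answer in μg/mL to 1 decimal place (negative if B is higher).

0.6 μg/mL

Regimen A: f = (1/2)^(8/8) ≈ 0.5000; Cmin,ss = (352/248)·f/(1−f) ≈ 1.419 μg/mL.
Regimen B: f = (1/2)^(25/8) ≈ 0.1146; Cmin,ss = (1583/248)·f/(1−f) ≈ 0.826 μg/mL.
Difference ≈ 1.419 − 0.826 ≈ 0.593 μg/mL.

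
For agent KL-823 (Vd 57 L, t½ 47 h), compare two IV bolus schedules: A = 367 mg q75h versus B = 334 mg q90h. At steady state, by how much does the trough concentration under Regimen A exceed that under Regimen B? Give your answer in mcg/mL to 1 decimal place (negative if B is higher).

1.1 mcg/mL

Regimen A: f = (1/2)^(75/47) ≈ 0.3309; Cmin,ss = (367/57)·f/(1−f) ≈ 3.184 mcg/mL.
Regimen B: f = (1/2)^(90/47) ≈ 0.2652; Cmin,ss = (334/57)·f/(1−f) ≈ 2.115 mcg/mL.
Difference ≈ 3.184 − 2.115 ≈ 1.069 mcg/mL.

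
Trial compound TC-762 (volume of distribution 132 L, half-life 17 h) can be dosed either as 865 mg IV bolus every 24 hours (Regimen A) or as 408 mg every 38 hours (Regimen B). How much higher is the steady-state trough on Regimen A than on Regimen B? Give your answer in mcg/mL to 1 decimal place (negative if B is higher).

Regimen A: f = (1/2)^(24/17) ≈ 0.3759; Cmin,ss = (865/132)·f/(1−f) ≈ 3.947 mcg/mL.
Regimen B: f = (1/2)^(38/17) ≈ 0.2124; Cmin,ss = (408/132)·f/(1−f) ≈ 0.834 mcg/mL.
Difference ≈ 3.947 − 0.834 ≈ 3.113 mcg/mL.

3.1 mcg/mL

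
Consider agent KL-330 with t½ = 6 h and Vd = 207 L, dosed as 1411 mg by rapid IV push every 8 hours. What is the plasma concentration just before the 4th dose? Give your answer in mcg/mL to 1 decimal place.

4.2 mcg/mL

f = (1/2)^(τ/t½) = (1/2)^(8/6) ≈ 0.3969.
C₀ = D/Vd = 1411/207 ≈ 6.816 mcg/mL.
Before the 4th dose, 3 doses have been given. Superposition: Cmin = C₀·(f + f² + … + f^3).
≈ 6.816 × (0.3969 + 0.1575 + 0.0625) ≈ 6.816 × 0.6169 ≈ 4.205 mcg/mL.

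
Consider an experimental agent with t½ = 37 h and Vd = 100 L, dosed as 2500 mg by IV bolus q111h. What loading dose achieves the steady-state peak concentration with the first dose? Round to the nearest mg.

2857 mg

f = (1/2)^(111/37) ≈ 0.125000; accumulation ratio R = 1/(1−f) ≈ 1.14286.
Loading dose to hit Cmax,ss on first dose: D_load = D_maint·R ≈ 2500 × 1.14286 ≈ 2857.15 mg.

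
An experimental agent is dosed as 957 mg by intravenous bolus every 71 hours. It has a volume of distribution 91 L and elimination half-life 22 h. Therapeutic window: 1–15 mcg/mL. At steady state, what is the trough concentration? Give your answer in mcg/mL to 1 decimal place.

1.3 mcg/mL

τ/t½ = 71/22 ≈ 3.2273, so fraction remaining f = (1/2)^(71/22) ≈ 0.1068.
At steady state, accumulation factor R = 1/(1 − e^(−kτ)) ≈ 1.1196.
Each bolus raises the concentration by D/Vd = 957/91 ≈ 10.516 mcg/mL.
Cmax,ss = C₀/(1 − f) ≈ 10.516/0.8932 ≈ 11.773 mcg/mL.
Steady-state trough Cmin,ss = Cmax,ss·f ≈ 11.773 × 0.1068 ≈ 1.257 mcg/mL.
Trough 1.3 mcg/mL vs MEC 1 mcg/mL: adequate.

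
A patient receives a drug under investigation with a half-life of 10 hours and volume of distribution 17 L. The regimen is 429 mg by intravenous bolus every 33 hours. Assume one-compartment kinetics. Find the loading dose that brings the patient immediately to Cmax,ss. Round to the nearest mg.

477 mg

f = (1/2)^(33/10) ≈ 0.101532; accumulation ratio R = 1/(1−f) ≈ 1.11301.
Loading dose to hit Cmax,ss on first dose: D_load = D_maint·R ≈ 429 × 1.11301 ≈ 477.48 mg.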